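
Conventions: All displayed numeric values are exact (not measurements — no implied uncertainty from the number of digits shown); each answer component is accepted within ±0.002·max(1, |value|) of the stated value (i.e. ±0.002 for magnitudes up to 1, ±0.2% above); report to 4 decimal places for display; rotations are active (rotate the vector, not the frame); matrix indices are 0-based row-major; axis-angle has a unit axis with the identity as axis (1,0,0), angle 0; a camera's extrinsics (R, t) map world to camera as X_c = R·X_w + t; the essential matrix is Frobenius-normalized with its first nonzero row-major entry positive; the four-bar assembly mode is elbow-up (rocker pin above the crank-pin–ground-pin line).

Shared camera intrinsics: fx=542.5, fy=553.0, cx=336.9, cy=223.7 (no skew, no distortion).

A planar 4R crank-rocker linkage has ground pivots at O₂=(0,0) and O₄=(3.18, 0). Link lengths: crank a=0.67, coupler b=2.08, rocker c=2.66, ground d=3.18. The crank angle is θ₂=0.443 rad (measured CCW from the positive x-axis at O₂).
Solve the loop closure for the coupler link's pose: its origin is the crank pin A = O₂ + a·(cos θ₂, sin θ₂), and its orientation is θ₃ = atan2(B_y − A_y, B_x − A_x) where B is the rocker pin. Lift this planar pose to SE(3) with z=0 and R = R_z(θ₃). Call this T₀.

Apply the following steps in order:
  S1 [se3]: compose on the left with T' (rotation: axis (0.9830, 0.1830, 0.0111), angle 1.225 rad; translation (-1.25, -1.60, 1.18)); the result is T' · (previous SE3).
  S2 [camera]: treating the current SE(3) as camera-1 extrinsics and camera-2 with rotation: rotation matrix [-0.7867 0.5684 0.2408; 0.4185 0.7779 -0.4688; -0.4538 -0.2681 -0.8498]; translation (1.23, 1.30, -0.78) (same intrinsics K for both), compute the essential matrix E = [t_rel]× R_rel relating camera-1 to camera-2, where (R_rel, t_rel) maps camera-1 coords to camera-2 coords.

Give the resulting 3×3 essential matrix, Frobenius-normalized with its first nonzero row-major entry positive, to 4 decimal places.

source (fourbar_fk): coupler pose = R=[0.4685 -0.8835 0.0000; 0.8835 0.4685 0.0000; 0.0000 0.0000 1.0000], t=(0.6053, 0.2872, 0.0000)
after S1 (compose_se3): R=[0.5539 -0.8130 0.1794; 0.3797 0.0549 -0.9235; 0.7410 0.5796 0.3391], t=(-0.6270, -1.4180, 1.3461)
after S2 (essential): [0.1341 0.0065 -0.6856; -0.3845 -0.2973 0.0038; 0.3861 0.3209 0.1540]

matrix = [0.1341 0.0065 -0.6856; -0.3845 -0.2973 0.0038; 0.3861 0.3209 0.1540]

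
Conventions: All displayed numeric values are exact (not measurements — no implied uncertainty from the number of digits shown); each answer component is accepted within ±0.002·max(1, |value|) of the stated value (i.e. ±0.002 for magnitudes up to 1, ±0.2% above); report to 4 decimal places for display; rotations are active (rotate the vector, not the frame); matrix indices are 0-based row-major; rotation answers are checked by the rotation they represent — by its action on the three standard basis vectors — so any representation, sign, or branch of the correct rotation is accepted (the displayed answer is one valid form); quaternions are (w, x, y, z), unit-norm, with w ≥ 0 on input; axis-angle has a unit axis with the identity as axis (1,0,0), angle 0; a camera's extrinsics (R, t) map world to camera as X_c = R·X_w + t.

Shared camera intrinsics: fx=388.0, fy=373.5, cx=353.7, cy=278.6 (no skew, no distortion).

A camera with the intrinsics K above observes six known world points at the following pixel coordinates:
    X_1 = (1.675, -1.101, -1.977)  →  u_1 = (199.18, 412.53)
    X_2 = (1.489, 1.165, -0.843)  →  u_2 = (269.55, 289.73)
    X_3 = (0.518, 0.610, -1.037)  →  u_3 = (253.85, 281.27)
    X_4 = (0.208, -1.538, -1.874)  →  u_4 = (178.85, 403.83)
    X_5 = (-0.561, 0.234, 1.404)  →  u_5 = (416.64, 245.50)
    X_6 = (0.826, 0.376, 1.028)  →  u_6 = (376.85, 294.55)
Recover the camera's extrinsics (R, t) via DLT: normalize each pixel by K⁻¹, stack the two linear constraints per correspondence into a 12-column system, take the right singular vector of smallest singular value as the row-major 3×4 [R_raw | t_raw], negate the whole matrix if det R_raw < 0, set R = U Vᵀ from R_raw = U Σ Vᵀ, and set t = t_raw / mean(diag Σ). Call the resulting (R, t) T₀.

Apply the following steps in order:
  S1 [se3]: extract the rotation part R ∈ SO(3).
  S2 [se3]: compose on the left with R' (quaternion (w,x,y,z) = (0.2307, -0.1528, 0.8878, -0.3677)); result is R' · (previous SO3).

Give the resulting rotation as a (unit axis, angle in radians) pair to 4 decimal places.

rotation (axis_angle) = ((0.8293, 0.1805, -0.5288), 2.6423)

source (pnp_recover): camera pose = R=[-0.0921 -0.1571 0.9833; 0.6354 -0.7696 -0.0635; 0.7667 0.6189 0.1707], t=(-0.4702, 0.1201, 5.7503)
after S1 (rot_of_se3): [-0.0921 -0.1571 0.9833; 0.6354 -0.7696 -0.0635; 0.7667 0.6189 0.1707]
after S2 (compose_so3): [0.4136 0.5344 -0.7372; 0.0280 -0.8167 -0.5763; -0.9100 0.2177 -0.3528]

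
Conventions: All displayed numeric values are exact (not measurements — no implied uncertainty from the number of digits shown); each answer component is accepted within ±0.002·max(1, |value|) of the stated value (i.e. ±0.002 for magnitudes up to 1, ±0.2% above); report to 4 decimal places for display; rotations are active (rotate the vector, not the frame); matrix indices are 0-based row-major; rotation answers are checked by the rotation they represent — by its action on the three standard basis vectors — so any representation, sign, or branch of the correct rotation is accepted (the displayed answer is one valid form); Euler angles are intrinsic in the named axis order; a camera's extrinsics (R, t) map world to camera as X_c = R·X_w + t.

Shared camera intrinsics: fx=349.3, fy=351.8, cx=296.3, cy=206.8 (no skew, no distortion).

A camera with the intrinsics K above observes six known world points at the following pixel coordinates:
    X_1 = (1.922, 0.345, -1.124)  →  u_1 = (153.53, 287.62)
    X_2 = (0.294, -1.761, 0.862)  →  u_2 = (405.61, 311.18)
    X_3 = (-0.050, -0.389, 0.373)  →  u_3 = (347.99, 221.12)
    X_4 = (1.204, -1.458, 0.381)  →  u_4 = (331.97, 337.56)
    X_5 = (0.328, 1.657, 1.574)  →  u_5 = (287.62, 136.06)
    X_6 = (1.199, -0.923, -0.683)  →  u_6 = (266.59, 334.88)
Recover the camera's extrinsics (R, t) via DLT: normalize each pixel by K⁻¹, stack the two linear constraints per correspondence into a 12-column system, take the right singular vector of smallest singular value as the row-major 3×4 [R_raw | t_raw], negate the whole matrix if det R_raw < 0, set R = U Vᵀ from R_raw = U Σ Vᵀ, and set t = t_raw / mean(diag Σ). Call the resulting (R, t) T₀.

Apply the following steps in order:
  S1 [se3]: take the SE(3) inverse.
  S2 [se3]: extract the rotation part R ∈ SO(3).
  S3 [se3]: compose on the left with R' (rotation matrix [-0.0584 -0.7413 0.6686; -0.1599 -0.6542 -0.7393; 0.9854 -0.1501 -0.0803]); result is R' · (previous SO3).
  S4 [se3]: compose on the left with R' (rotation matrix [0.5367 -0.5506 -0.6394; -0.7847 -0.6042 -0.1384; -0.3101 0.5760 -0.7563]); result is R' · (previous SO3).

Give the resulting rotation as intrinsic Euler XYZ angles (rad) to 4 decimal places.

rotation (euler_xyz) = (-2.9114, 0.4868, 0.5723)

source (pnp_recover): camera pose = R=[-0.6422 -0.5810 0.5000; 0.6290 -0.7722 -0.0893; 0.4380 0.2572 0.8614], t=(0.2301, -0.0500, 4.3604)
after S1 (invert_se3): R=[-0.6422 0.6290 0.4380; -0.5810 -0.7722 0.2572; 0.5000 -0.0893 0.8614], t=(-1.7308, -1.0264, -3.8755)
after S2 (rot_of_se3): [-0.6422 0.6290 0.4380; -0.5810 -0.7722 0.2572; 0.5000 -0.0893 0.8614]
after S3 (compose_so3): [0.8025 0.4760 0.3597; 0.1131 0.4706 -0.8751; -0.5858 0.7429 0.3239]
after S4 (compose_so3): [0.7430 -0.4787 0.4678; -0.6170 -0.7607 0.2016; 0.2593 -0.4384 -0.8605]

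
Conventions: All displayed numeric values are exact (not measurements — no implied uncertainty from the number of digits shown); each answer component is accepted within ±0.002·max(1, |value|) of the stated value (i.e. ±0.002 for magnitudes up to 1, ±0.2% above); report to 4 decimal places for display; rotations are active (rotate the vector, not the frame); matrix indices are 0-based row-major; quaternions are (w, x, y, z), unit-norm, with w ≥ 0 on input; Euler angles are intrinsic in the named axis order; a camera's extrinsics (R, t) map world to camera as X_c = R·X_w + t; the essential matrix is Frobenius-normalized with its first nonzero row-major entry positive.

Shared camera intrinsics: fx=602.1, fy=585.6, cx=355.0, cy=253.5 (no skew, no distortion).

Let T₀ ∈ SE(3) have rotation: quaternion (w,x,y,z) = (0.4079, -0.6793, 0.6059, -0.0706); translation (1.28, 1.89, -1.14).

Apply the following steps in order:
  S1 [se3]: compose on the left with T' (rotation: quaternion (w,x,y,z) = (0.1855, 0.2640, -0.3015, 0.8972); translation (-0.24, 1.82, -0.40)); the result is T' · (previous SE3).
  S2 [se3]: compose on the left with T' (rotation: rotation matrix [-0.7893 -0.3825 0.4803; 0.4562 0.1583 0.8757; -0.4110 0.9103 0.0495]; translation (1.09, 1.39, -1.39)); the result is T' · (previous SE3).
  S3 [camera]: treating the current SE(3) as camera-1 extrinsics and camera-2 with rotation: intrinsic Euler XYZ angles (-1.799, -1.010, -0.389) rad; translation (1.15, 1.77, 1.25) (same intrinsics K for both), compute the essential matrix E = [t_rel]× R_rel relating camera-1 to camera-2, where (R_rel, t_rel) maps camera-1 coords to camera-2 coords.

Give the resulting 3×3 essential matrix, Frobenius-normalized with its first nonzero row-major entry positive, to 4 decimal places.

after S1 (compose_se3): R=[0.0868 0.3417 -0.9358; 0.9591 0.2256 0.1713; 0.2696 -0.9123 -0.3081], t=(-2.5960, 1.3544, -1.2617)
after S2 (compose_se3): R=[-0.3058 -0.7942 0.5251; 0.4275 -0.6073 -0.6696; 0.8507 0.0197 0.5253], t=(2.0150, -0.6847, 0.8474)
after S3 (essential): [0.1489 0.1696 -0.0637; -0.4964 -0.4496 -0.0559; 0.1194 -0.1752 0.6696]

matrix = [0.1489 0.1696 -0.0637; -0.4964 -0.4496 -0.0559; 0.1194 -0.1752 0.6696]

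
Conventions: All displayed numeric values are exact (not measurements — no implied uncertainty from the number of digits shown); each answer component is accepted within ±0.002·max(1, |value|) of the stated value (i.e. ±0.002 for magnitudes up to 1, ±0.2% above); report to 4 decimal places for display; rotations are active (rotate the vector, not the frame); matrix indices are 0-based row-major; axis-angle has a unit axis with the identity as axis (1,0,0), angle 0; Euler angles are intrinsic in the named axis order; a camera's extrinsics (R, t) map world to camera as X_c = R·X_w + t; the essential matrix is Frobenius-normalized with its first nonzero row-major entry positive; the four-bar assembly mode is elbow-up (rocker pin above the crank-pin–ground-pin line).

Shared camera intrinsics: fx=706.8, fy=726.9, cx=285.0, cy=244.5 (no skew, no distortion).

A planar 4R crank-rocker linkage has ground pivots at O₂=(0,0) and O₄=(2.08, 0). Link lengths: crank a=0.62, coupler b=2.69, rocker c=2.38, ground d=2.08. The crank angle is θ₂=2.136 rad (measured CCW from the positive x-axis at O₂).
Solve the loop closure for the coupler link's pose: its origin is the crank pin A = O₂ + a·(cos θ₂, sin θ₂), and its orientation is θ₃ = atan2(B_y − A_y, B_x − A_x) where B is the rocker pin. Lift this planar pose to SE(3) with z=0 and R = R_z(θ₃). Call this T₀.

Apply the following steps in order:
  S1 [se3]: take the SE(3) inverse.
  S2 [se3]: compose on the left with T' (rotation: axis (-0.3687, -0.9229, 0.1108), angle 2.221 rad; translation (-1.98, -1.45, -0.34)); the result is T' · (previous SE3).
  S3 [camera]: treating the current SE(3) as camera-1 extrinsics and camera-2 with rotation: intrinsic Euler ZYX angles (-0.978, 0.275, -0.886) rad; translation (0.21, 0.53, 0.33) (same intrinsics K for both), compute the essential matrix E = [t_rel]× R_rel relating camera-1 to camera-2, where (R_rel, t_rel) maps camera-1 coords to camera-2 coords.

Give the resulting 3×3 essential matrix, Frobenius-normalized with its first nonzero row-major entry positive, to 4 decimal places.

source (fourbar_fk): coupler pose = R=[0.7372 -0.6756 0.0000; 0.6756 0.7372 0.0000; 0.0000 0.0000 1.0000], t=(-0.3321, 0.5236, 0.0000)
after S1 (invert_se3): R=[0.7372 0.6756 0.0000; -0.6756 0.7372 0.0000; 0.0000 0.0000 1.0000], t=(-0.1089, -0.6104, 0.0000)
after S2 (compose_se3): R=[-0.5949 0.0762 -0.8002; -0.0471 0.9905 0.1293; 0.8024 0.1146 -0.5856], t=(-2.2174, -1.9842, -0.1336)
after S3 (essential): [0.0753 0.0747 0.6742; -0.3160 0.3278 0.1422; -0.4069 0.3577 -0.1149]

matrix = [0.0753 0.0747 0.6742; -0.3160 0.3278 0.1422; -0.4069 0.3577 -0.1149]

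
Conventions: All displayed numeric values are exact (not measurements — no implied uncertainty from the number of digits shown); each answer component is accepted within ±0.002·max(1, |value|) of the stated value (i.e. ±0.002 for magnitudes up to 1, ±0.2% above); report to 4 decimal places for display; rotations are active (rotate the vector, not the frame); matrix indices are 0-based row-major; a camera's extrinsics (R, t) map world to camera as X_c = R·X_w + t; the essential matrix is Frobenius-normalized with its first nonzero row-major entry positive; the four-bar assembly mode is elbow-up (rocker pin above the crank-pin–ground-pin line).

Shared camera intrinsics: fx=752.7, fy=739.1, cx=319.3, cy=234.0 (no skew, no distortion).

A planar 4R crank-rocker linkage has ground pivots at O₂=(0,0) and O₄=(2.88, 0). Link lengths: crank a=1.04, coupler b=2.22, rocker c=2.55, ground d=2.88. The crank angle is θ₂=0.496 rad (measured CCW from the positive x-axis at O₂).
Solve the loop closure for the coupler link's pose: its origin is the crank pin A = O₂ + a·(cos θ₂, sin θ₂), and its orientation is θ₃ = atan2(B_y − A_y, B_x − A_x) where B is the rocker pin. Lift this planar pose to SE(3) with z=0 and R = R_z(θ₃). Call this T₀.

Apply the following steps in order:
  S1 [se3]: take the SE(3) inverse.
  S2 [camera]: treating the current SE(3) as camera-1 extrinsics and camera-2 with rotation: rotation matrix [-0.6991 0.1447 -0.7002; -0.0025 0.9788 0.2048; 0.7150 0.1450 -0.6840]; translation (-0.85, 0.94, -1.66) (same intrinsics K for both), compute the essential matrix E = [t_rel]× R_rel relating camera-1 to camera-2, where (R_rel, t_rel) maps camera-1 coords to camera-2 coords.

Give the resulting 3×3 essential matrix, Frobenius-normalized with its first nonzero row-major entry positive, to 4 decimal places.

source (fourbar_fk): coupler pose = R=[0.5073 -0.8617 0.0000; 0.8617 0.5073 0.0000; 0.0000 0.0000 1.0000], t=(0.9147, 0.4949, 0.0000)
after S1 (invert_se3): R=[0.5073 0.8617 0.0000; -0.8617 0.5073 -0.0000; 0.0000 0.0000 1.0000], t=(-0.8906, 0.5371, 0.0000)
after S2 (essential): [0.4726 -0.0976 -0.2494; 0.2893 -0.4472 -0.1007; -0.2768 -0.5326 0.2252]

matrix = [0.4726 -0.0976 -0.2494; 0.2893 -0.4472 -0.1007; -0.2768 -0.5326 0.2252]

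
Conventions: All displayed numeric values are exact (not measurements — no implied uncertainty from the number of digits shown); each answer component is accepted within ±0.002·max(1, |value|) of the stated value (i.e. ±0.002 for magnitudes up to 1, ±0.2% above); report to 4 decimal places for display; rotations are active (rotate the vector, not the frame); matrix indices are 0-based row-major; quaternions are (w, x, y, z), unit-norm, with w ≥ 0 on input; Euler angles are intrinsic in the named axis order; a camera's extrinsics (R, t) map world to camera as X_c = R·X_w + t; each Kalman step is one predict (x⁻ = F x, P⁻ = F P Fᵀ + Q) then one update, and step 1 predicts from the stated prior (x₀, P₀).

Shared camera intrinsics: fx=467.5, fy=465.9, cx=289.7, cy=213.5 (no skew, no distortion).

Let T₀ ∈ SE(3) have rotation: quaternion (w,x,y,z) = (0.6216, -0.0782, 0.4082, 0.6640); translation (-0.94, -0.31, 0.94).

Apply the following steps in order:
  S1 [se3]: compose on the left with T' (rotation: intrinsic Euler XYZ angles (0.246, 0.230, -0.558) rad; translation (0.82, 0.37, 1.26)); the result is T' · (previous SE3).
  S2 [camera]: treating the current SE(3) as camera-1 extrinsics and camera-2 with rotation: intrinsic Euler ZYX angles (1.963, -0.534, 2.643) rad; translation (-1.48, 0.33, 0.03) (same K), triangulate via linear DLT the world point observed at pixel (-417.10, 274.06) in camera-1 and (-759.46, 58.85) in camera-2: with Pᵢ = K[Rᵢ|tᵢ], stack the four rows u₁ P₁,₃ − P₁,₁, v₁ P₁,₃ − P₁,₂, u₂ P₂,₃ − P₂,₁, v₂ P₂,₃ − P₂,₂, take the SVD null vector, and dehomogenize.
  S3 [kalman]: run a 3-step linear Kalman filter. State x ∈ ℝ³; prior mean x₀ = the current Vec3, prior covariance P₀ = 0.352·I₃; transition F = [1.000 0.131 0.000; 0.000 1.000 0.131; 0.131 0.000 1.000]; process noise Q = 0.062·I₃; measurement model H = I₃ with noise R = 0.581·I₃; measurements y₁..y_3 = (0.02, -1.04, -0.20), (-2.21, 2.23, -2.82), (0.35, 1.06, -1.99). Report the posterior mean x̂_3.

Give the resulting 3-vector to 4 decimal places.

result = (-0.2773, 0.1041, -1.7179)

after S1 (compose_se3): R=[0.0757 -0.5785 0.8122; 0.8943 0.3997 0.2013; -0.4411 0.7111 0.5476], t=(0.0981, 0.3214, 2.4175)
after S2 (triangulate): (0.5294, -0.8885, -1.8285)
after S3 (kf_track): (-0.2773, 0.1041, -1.7179)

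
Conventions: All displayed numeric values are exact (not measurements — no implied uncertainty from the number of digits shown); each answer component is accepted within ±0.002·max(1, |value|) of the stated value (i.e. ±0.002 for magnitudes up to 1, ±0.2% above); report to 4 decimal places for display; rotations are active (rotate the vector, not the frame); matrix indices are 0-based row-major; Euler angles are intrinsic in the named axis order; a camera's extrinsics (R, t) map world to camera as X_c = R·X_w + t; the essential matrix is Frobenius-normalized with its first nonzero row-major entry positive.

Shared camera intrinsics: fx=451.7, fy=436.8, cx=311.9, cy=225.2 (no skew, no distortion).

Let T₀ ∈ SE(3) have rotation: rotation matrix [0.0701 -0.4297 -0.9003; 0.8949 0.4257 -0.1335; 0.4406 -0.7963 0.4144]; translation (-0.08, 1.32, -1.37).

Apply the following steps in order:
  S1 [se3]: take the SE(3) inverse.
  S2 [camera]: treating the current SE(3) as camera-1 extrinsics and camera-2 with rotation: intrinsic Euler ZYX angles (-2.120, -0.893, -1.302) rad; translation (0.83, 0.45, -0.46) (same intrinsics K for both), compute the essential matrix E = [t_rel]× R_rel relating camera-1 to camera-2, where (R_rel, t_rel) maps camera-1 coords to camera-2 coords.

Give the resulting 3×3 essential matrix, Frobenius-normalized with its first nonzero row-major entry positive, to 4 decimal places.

matrix = [0.5586 -0.1303 -0.3144; 0.2669 -0.2433 0.6068; -0.2449 0.0674 0.0948]

after S1 (invert_se3): R=[0.0701 0.8950 0.4406; -0.4297 0.4257 -0.7963; -0.9003 -0.1335 0.4144], t=(-0.5721, -1.6873, 0.6719)
after S2 (essential): [0.5586 -0.1303 -0.3144; 0.2669 -0.2433 0.6068; -0.2449 0.0674 0.0948]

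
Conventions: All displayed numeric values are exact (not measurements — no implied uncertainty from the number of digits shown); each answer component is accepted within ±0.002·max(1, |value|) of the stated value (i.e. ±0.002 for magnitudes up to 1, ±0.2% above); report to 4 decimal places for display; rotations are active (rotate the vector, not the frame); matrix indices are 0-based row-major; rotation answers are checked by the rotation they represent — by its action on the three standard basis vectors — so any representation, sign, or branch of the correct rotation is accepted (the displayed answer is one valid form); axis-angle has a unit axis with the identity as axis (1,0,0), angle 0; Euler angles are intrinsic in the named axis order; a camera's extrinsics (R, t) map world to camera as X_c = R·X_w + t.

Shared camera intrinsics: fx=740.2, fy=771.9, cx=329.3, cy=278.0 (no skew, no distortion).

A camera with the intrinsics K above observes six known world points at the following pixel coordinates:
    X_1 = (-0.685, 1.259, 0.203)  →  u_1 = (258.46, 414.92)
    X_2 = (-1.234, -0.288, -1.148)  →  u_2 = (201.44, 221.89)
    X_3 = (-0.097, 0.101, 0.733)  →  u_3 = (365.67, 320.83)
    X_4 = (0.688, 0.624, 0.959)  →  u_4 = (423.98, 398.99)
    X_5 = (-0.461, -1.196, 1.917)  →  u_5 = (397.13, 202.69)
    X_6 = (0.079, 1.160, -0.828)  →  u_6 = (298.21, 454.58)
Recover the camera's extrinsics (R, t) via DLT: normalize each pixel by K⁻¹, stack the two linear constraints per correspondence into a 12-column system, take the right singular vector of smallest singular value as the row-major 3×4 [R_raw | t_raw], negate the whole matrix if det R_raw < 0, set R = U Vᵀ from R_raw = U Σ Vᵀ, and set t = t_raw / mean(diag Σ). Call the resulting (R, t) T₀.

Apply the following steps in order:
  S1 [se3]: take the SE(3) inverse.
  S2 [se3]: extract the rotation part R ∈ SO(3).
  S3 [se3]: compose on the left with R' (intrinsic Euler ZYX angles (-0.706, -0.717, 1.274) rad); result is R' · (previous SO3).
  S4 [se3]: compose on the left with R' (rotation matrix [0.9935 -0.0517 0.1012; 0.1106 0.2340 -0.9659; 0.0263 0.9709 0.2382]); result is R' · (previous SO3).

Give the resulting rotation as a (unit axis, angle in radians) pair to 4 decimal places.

source (pnp_recover): camera pose = R=[0.9019 -0.3336 0.2743; 0.3298 0.9421 0.0614; -0.2789 0.0351 0.9597], t=(0.2901, 0.3101, 6.8019)
after S1 (invert_se3): R=[0.9019 0.3298 -0.2789; -0.3336 0.9421 0.0351; 0.2743 0.0614 0.9597], t=(1.5331, -0.4339, -6.6263)
after S2 (rot_of_se3): [0.9019 0.3298 -0.2789; -0.3336 0.9421 0.0351; 0.2743 0.0614 0.9597]
after S3 (compose_so3): [0.4033 -0.1297 -0.9059; -0.8167 0.3954 -0.4202; 0.4127 0.9093 0.0536]
after S4 (compose_so3): [0.4847 -0.0572 -0.8728; -0.5451 -0.8001 -0.2502; -0.6841 0.5971 -0.4190]

rotation (axis_angle) = ((0.8509, -0.1896, -0.4900), 2.6204)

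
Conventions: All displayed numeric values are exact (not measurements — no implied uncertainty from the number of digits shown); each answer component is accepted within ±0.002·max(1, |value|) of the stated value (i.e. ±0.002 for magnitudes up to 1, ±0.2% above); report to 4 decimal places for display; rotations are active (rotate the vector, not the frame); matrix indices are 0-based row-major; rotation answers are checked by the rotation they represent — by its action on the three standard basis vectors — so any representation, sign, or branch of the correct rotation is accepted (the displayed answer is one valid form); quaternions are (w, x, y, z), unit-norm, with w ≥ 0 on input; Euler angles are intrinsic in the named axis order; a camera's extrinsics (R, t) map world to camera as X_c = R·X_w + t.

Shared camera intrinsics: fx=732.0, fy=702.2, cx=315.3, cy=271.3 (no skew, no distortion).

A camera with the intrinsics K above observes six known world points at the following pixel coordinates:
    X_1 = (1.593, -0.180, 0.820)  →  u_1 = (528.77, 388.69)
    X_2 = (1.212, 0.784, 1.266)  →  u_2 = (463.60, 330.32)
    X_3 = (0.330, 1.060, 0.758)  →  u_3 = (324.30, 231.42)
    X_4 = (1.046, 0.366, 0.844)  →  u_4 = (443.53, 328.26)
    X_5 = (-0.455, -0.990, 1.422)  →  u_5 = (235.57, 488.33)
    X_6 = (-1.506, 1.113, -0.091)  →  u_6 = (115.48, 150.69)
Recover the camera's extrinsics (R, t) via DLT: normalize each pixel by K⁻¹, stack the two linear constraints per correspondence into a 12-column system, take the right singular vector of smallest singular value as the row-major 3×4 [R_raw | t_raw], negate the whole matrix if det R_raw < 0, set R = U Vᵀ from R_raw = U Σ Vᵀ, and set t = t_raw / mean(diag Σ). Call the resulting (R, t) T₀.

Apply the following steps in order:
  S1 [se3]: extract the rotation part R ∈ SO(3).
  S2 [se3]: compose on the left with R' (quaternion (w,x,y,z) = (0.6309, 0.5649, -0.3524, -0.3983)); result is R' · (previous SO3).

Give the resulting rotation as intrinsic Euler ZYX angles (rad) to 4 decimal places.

source (pnp_recover): camera pose = R=[0.9611 -0.1294 -0.2442; 0.0603 -0.7640 0.6423; -0.2697 -0.6321 -0.7265], t=(0.0600, 0.0500, 5.7604)
after S1 (rot_of_se3): [0.9611 -0.1294 -0.2442; 0.0603 -0.7640 0.6423; -0.2697 -0.6321 -0.7265]
after S2 (compose_so3): [0.6650 0.4295 0.6110; -0.7465 0.3557 0.5624; 0.0242 -0.8301 0.5571]

rotation (euler_zyx) = (-0.8431, -0.0242, -0.9797)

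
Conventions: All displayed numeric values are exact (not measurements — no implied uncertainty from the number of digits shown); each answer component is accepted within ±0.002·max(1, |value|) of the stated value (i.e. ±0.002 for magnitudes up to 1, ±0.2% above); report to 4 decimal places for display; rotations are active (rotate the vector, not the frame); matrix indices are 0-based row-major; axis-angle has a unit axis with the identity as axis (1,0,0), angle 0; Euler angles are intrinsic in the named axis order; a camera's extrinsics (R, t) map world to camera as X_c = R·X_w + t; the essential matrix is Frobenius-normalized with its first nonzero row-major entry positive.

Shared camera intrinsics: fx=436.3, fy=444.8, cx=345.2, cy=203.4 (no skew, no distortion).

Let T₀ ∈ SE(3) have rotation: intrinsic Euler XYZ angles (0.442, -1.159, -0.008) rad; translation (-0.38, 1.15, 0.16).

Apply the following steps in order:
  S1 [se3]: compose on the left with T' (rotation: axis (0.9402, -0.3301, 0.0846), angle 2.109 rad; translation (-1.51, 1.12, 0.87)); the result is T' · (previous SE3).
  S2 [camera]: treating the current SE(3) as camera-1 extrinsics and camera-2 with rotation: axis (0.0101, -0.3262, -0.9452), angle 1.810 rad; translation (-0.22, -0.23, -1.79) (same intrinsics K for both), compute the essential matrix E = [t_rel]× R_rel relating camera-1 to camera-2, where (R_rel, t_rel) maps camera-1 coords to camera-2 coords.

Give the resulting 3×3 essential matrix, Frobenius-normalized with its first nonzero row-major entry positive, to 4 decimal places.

after S1 (compose_se3): R=[0.4118 -0.5565 -0.7216; -0.7206 -0.6836 0.1159; -0.5578 0.4723 -0.6825], t=(-2.4727, 0.7348, 1.5160)
after S2 (essential): [0.0763 0.5032 0.3501; -0.0918 0.0744 -0.5310; 0.0361 -0.4908 0.2834]

matrix = [0.0763 0.5032 0.3501; -0.0918 0.0744 -0.5310; 0.0361 -0.4908 0.2834]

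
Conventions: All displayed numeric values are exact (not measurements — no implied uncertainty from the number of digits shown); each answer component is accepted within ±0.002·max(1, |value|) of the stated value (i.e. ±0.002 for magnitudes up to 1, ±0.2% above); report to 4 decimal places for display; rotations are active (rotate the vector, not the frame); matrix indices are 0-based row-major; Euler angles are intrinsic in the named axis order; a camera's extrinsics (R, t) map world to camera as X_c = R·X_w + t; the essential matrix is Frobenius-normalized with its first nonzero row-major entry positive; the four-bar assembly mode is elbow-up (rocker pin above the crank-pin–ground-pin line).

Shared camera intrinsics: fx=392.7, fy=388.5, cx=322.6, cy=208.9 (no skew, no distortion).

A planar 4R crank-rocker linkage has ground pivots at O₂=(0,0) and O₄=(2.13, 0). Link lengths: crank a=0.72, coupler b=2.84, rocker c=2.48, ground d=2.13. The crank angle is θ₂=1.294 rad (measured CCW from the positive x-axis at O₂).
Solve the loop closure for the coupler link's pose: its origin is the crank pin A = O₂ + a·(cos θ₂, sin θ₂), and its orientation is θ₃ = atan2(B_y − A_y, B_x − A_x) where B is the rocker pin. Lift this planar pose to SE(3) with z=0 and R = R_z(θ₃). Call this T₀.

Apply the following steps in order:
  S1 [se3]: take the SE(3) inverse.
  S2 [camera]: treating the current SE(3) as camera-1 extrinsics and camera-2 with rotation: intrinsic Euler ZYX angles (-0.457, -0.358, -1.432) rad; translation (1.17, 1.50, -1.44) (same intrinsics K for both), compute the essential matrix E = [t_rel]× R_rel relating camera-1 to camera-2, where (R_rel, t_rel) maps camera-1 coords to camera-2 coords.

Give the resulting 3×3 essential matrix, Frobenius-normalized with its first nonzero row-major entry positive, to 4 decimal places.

source (fourbar_fk): coupler pose = R=[0.7818 -0.6235 0.0000; 0.6235 0.7818 0.0000; 0.0000 0.0000 1.0000], t=(0.1968, 0.6926, 0.0000)
after S1 (invert_se3): R=[0.7818 0.6235 0.0000; -0.6235 0.7818 0.0000; 0.0000 0.0000 1.0000], t=(-0.5857, -0.4188, 0.0000)
after S2 (essential): [0.2691 0.2047 -0.4870; 0.3158 -0.4770 0.2415; 0.4323 -0.1693 -0.2176]

matrix = [0.2691 0.2047 -0.4870; 0.3158 -0.4770 0.2415; 0.4323 -0.1693 -0.2176]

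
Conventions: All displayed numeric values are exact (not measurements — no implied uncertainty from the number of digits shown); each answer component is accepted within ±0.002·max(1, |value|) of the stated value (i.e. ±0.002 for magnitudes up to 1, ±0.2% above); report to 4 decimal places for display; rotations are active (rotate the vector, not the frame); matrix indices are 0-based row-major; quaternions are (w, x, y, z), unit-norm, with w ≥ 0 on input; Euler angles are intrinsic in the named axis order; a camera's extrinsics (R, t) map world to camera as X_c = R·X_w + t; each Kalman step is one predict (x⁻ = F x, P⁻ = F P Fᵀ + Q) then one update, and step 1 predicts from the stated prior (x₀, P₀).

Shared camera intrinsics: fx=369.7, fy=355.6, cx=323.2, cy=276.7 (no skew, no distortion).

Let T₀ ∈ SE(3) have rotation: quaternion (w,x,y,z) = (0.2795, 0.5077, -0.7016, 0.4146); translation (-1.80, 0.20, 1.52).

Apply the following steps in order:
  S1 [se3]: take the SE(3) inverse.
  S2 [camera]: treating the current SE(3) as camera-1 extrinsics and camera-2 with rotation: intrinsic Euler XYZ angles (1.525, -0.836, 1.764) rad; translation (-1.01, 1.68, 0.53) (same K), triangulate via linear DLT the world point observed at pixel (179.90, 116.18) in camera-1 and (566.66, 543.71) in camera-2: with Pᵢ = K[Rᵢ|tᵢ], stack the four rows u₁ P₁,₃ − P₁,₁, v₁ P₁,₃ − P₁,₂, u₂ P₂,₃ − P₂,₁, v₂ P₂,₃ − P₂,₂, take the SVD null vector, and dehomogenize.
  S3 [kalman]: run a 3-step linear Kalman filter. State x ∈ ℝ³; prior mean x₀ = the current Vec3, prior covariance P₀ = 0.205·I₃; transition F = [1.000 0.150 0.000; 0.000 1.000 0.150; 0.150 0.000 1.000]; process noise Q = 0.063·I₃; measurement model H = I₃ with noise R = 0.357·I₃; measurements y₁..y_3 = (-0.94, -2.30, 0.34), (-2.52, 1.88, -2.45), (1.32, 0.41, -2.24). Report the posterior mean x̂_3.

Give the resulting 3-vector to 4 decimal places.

result = (-0.5455, -0.3233, -1.4157)

after S1 (invert_se3): R=[-0.3283 -0.4806 0.8132; -0.9442 0.1407 -0.2980; 0.0288 -0.8656 -0.5000], t=(-1.7307, -1.2747, 0.9849)
after S2 (triangulate): (-0.2008, -1.8402, -0.3496)
after S3 (kf_track): (-0.5455, -0.3233, -1.4157)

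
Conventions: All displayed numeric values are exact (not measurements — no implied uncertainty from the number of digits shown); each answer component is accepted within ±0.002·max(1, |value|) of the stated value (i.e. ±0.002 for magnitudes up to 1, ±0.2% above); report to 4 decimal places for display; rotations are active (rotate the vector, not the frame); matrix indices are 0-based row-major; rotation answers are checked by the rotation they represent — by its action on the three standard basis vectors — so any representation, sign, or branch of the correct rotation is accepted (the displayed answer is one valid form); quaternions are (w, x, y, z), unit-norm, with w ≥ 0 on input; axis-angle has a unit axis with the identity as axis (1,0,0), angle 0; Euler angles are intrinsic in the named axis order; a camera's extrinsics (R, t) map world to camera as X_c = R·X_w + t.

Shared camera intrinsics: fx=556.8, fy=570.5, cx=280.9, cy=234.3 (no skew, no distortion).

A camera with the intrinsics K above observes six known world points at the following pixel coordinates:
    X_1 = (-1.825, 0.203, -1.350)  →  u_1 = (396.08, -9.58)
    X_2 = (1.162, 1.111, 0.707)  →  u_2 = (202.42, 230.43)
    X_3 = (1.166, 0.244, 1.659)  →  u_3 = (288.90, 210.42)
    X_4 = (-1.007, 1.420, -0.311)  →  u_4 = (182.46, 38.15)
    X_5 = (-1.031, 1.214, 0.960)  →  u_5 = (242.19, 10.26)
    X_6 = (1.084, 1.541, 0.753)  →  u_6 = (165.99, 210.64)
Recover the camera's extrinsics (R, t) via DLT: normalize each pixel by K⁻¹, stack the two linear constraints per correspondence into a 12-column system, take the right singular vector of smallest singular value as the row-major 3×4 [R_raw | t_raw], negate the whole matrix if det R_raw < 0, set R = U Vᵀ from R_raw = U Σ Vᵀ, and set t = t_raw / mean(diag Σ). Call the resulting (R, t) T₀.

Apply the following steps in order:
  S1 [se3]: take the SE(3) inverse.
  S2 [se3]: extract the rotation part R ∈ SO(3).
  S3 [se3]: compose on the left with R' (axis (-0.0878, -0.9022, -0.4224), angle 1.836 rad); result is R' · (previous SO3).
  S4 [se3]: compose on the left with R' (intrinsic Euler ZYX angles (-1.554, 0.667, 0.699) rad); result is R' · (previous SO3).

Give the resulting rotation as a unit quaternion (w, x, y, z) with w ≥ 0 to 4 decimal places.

source (pnp_recover): camera pose = R=[-0.2563 -0.9597 0.1153; 0.8111 -0.2784 -0.5144; 0.5258 -0.0384 0.8497], t=(0.4401, -0.3101, 4.8101)
after S1 (invert_se3): R=[-0.2563 0.8111 0.5258; -0.9597 -0.2784 -0.0384; 0.1153 -0.5144 0.8497], t=(-2.1648, 0.5206, -4.2976)
after S2 (rot_of_se3): [-0.2563 0.8111 0.5258; -0.9597 -0.2784 -0.0384; 0.1153 -0.5144 0.8497]
after S3 (compose_so3): [-0.5174 0.0777 -0.8522; -0.5902 -0.7535 0.2896; -0.6197 0.6528 0.4357]
after S4 (compose_so3): [-0.0687 -0.9955 -0.0645; 0.9338 -0.0870 0.3469; -0.3510 -0.0364 0.9357]

rotation (quat) = (0.6671, -0.1437, 0.1074, 0.7231)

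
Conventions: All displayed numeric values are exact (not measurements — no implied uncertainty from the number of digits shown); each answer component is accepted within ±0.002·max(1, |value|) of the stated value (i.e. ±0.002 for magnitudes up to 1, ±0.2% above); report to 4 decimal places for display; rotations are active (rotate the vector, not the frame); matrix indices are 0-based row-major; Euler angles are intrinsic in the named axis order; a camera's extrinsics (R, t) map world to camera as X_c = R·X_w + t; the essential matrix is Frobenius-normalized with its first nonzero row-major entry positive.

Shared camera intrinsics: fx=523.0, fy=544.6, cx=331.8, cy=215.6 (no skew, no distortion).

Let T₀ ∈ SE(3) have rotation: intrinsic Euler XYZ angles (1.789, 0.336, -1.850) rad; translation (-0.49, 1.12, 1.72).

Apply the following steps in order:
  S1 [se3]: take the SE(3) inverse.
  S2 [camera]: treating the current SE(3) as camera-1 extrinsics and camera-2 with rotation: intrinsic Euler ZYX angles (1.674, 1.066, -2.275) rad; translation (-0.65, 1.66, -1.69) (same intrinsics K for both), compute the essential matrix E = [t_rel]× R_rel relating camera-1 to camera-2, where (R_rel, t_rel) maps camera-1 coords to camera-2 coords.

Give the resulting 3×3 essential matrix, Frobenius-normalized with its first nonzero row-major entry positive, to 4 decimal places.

after S1 (invert_se3): R=[-0.2602 0.1194 -0.9582; 0.9075 0.3691 -0.2004; 0.3297 -0.9217 -0.2044], t=(1.3868, 0.3761, 1.5454)
after S2 (essential): [0.2174 0.3057 0.5214; -0.3446 -0.4837 0.3705; -0.0470 -0.0662 -0.3013]

matrix = [0.2174 0.3057 0.5214; -0.3446 -0.4837 0.3705; -0.0470 -0.0662 -0.3013]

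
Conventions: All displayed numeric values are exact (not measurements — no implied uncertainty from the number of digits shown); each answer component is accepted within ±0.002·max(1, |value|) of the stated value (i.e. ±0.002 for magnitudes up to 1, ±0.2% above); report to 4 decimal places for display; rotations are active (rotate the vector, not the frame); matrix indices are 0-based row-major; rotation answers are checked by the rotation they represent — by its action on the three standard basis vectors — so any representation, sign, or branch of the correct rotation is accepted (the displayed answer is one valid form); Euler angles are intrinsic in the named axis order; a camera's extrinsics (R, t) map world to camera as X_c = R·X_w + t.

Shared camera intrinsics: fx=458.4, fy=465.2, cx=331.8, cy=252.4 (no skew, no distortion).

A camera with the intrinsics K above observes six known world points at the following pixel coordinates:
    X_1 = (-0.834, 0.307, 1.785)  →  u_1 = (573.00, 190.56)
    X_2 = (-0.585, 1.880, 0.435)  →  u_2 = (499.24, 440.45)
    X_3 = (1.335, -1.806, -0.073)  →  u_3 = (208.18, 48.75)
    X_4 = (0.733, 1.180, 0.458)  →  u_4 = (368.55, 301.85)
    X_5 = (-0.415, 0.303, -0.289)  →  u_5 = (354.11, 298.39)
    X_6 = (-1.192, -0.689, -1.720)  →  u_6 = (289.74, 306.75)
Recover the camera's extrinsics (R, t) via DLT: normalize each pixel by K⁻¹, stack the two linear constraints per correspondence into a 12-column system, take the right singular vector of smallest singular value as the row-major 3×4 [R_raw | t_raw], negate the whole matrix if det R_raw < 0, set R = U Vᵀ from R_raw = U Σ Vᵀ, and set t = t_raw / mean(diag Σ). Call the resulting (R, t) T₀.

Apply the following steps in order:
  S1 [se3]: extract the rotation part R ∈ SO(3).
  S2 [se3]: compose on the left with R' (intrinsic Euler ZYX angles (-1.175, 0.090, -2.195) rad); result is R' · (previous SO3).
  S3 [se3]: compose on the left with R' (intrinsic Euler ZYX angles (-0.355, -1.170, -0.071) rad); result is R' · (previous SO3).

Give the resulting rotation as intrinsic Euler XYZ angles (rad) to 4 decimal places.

rotation (euler_xyz) = (0.7547, -0.7795, 2.7521)

source (pnp_recover): camera pose = R=[-0.6369 0.2125 0.7411; -0.3617 0.7665 -0.5306; -0.6808 -0.6060 -0.4114], t=(0.1000, -0.1000, 4.1908)
after S1 (rot_of_se3): [-0.6369 0.2125 0.7411; -0.3617 0.7665 -0.5306; -0.6808 -0.6060 -0.4114]
after S2 (compose_so3): [-0.5353 -0.7948 0.2860; 0.3965 -0.5354 -0.7458; 0.7459 -0.2858 0.6017]
after S3 (compose_so3): [-0.6580 -0.2701 -0.7029; 0.7221 -0.4910 -0.4873; -0.2136 -0.8282 0.5181]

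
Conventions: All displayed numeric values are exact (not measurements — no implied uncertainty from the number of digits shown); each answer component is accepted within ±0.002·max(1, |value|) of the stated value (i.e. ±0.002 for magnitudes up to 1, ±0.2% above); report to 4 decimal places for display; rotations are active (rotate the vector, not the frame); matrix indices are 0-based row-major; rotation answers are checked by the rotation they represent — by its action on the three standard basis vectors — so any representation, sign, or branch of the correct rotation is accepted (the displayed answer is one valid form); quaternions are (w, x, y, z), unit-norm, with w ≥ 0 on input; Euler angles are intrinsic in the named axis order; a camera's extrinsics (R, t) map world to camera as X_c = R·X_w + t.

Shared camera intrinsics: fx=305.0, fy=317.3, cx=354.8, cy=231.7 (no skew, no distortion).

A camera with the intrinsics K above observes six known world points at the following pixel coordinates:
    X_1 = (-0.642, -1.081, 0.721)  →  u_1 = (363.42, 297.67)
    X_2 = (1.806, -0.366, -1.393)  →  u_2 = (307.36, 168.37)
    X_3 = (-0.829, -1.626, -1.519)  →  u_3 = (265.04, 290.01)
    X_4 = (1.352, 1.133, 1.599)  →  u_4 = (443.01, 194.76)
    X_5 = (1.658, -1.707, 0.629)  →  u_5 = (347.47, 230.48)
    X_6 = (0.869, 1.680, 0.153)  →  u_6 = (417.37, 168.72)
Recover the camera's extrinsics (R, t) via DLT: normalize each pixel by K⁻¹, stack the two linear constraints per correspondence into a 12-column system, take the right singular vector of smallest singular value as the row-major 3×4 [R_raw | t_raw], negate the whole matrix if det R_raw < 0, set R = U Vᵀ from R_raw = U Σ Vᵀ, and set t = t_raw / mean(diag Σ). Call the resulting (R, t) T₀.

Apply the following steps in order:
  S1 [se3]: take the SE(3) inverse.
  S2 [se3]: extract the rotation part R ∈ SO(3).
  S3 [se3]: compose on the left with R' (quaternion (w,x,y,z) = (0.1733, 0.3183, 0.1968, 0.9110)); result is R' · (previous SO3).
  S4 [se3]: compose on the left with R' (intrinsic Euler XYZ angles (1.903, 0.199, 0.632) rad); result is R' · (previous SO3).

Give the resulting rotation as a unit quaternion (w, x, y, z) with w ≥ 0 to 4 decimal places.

rotation (quat) = (0.7954, 0.4508, -0.0927, -0.3944)

source (pnp_recover): camera pose = R=[-0.0017 0.5562 0.8310; -0.8051 -0.4937 0.3287; 0.5931 -0.6685 0.4487], t=(0.2100, 0.2500, 6.7306)
after S1 (invert_se3): R=[-0.0017 -0.8051 0.5931; 0.5562 -0.4937 -0.6685; 0.8310 0.3287 0.4487], t=(-3.7904, 4.5061, -3.2766)
after S2 (rot_of_se3): [-0.0017 -0.8051 0.5931; 0.5562 -0.4937 -0.6685; 0.8310 0.3287 0.4487]
after S3 (compose_so3): [0.4340 0.9007 -0.0192; -0.2742 0.1523 0.9495; 0.8582 -0.4068 0.3131]
after S4 (compose_so3): [0.6717 0.5438 -0.5032; -0.7110 0.2824 -0.6440; -0.2081 0.7903 0.5763]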